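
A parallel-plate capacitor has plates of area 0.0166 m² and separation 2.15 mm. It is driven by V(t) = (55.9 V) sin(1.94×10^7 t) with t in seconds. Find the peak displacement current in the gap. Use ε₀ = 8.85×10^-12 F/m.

(dE/dt)_max = V₀ω/d = 5.044×10^11 V/(m·s); ω = 1.94×10^7 rad/s.
I_d,max = ε₀ A (dE/dt)_max = (8.85×10^-12)(0.0166)(5.044×10^11) = 0.0741 A.

0.0741 A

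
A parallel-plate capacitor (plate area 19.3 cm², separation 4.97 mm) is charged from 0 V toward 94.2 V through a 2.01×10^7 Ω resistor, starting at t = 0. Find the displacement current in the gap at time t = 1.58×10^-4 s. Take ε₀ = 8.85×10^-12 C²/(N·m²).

4.76×10^-7 A

C = ε₀A/d = (8.85×10^-12)(1.93×10^-3)/(4.97×10^-3) = 3.437×10^-12 F, so τ = RC = 6.908×10^-5 s.
The conduction current is I(t) = (V₀/R) e^(−t/τ), and the displacement current between the plates equals it.
t/τ = 2.287; I_d = (94.2/2.01×10^7) · e^(−2.287) = (4.687×10^-6)(0.1016) = 4.76×10^-7 A.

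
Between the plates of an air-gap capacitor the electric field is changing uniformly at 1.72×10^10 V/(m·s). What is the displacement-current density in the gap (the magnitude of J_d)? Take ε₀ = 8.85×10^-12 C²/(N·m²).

J_d = ε₀ ∂E/∂t, so J_d = 0.152 A/m².

0.152 A/m²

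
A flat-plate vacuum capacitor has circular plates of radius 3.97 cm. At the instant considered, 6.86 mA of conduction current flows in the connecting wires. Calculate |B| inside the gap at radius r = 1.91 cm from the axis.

1.66×10^-8 T

Between the plates the displacement current equals the wire current: I_d = 6.86 mA = 6.86×10^-3 A.
∮B·dl = μ₀ I_d,enc with I_d,enc = I_d r²/R² = 1.588×10^-3 A; so B = μ₀ I_d,enc/(2πr) = 1.66×10^-8 T.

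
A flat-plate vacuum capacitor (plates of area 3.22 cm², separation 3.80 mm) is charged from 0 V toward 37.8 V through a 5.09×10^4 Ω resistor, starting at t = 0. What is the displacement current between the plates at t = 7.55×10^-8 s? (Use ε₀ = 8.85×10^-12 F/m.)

1.03×10^-4 A

With C = ε₀A/d = (8.85×10^-12)(3.22×10^-4)/(3.80×10^-3) = 7.499×10^-13 F, the time constant is τ = RC = 3.817×10^-8 s, so t/τ = 1.978 and e^(−t/τ) = 0.1383.
I_d = I_cond = (V₀/R) e^(−t/τ) = (7.426×10^-4)(0.1383) = 1.03×10^-4 A.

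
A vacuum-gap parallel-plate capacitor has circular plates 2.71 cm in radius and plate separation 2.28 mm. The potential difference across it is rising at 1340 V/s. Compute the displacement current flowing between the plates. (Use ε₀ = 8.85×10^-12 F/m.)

E = V/d so dE/dt = (dV/dt)/d = 5.877×10^5 V/(m·s), and I_d = ε₀ A dE/dt = (8.85×10^-12)(2.307×10^-3)(5.877×10^5) = 1.20×10^-8 A.

1.20×10^-8 A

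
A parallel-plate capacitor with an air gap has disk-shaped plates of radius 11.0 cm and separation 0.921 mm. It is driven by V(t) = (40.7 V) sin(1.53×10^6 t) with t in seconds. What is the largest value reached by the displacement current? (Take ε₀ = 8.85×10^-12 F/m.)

0.0227 A

The displacement current equals the conduction current C dV/dt, which peaks at C V₀ ω.
With C = ε₀A/d = (8.85×10^-12)(0.03801)/(9.21×10^-4) = 3.652×10^-10 F and ω = 1.53×10^6 rad/s, I_d,max = (3.652×10^-10)(40.7)(1.53×10^6) = 0.0227 A.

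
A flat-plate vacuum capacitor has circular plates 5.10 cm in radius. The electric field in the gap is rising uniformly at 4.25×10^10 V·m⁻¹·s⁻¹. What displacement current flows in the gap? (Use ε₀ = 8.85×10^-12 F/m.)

3.07×10^-3 A

I_d = ε₀ A (dE/dt) = (8.85×10^-12)(8.171×10^-3 m²)(4.25×10^10) = 3.07×10^-3 A.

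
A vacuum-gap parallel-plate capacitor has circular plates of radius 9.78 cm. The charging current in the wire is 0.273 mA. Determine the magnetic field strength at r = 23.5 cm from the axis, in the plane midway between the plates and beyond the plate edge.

2.32×10^-10 T

No conduction current crosses the gap, so I_d there equals the 2.73×10^-4 A in the leads.
Outside the plates the loop encloses all of I_d, so B·2πr = μ₀ I_d and B = 2.32×10^-10 T.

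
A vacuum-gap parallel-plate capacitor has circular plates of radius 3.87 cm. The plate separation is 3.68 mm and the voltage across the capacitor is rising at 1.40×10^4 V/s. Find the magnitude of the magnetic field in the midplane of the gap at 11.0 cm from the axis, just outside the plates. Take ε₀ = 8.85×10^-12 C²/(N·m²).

dE/dt = (dV/dt)/d = 3.804×10^6 V/(m·s); I_d = ε₀(πR²)(dE/dt) = (8.85×10^-12)(4.705×10^-3)(3.804×10^6) = 1.584×10^-7 A.
With r > R the enclosed displacement current is the full I_d; B = μ₀ I_d / (2πr) = 2.88×10^-13 T.

2.88×10^-13 T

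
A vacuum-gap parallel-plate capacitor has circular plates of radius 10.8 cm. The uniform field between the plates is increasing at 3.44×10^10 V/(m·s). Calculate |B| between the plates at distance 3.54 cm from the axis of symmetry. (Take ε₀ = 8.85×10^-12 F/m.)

I_d = ε₀ dΦ_E/dt = ε₀ πR² (dE/dt) = (8.85×10^-12)(0.03664)(3.44×10^10) = 0.01115 A through the full plate area.
For r < R the Ampère–Maxwell law gives B(2πr) = μ₀ I_d (r²/R²), so B = μ₀ I_d r/(2πR²) = (4π×10^-7)(0.01115)(0.0354)/(2π·0.108²) = 6.77×10^-9 T.

6.77×10^-9 T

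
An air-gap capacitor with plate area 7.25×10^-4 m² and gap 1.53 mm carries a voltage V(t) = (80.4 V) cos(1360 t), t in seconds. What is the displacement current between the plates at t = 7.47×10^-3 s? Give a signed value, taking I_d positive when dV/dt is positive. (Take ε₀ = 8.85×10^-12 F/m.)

3.07×10^-7 A

dV/dt = (80.4)(1360)·−sin(10.1592) = 7.328×10^4 V/s.
I_d = C dV/dt with C = ε₀A/d = (8.85×10^-12)(7.25×10^-4)/(1.53×10^-3) = 4.194×10^-12 F, so I_d = (4.194×10^-12)(7.328×10^4) = 3.07×10^-7 A.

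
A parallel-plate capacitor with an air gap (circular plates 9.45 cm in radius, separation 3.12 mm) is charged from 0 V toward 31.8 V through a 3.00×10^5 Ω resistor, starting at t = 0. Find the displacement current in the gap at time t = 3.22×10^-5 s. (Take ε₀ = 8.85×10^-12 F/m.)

With C = ε₀A/d = (8.85×10^-12)(0.02806)/(3.12×10^-3) = 7.959×10^-11 F, the time constant is τ = RC = 2.388×10^-5 s, so t/τ = 1.348 and e^(−t/τ) = 0.2598.
I_d = I_cond = (V₀/R) e^(−t/τ) = (1.060×10^-4)(0.2598) = 2.75×10^-5 A.

2.75×10^-5 A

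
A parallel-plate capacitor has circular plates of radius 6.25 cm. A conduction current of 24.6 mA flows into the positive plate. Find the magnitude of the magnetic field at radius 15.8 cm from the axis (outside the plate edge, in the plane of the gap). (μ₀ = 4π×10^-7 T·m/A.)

3.11×10^-8 T

No conduction current crosses the gap, so I_d there equals the 0.0246 A in the leads.
Outside the plates the loop encloses all of I_d, so B·2πr = μ₀ I_d and B = 3.11×10^-8 T.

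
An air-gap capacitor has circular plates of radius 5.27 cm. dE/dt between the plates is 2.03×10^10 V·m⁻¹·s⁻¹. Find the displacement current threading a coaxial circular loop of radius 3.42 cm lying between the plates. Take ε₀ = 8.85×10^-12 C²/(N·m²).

6.60×10^-4 A

Through the whole plate area (πR² = 8.725×10^-3 m²), I_d = ε₀ πR² dE/dt = 1.567×10^-3 A.
The field is uniform, so I_d,enc = I_d (r/R)² = (1.567×10^-3)(3.42/5.27)² = 6.60×10^-4 A.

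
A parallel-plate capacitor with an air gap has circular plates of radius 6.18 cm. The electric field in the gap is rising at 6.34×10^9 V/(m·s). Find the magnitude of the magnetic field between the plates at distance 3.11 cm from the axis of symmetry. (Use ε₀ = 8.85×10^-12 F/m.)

1.10×10^-9 T

Total displacement current: I_d = ε₀(πR²)(dE/dt) = (8.85×10^-12)(0.01200)(6.34×10^9) = 6.733×10^-4 A.
∮B·dl = μ₀ I_d,enc with I_d,enc = I_d r²/R² = 1.705×10^-4 A; so B = μ₀ I_d,enc/(2πr) = 1.10×10^-9 T.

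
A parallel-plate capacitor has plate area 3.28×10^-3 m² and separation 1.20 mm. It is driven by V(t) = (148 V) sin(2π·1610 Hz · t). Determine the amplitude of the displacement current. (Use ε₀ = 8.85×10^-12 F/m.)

The displacement current equals the conduction current C dV/dt, which peaks at C V₀ ω.
With C = ε₀A/d = (8.85×10^-12)(3.28×10^-3)/(1.20×10^-3) = 2.419×10^-11 F and ω = 2πf = 1.012×10^4 rad/s, I_d,max = (2.419×10^-11)(148)(1.012×10^4) = 3.62×10^-5 A.

3.62×10^-5 A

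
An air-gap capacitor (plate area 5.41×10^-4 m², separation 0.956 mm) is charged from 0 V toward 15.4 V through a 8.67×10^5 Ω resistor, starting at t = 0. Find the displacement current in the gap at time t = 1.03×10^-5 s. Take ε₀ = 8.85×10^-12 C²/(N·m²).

C = ε₀A/d = (8.85×10^-12)(5.41×10^-4)/(9.56×10^-4) = 5.008×10^-12 F and τ = RC = 4.342×10^-6 s. I_d in the gap equals the RC charging current.
I_d(t) = (V₀/R) e^(−t/τ) = 1.776×10^-5 · e^(−2.372) = 1.66×10^-6 A.

1.66×10^-6 A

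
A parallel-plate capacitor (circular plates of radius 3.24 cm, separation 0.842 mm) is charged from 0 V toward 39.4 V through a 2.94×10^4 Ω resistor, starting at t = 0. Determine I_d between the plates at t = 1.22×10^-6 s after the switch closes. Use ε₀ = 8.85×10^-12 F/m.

4.05×10^-4 A

With C = ε₀A/d = (8.85×10^-12)(3.298×10^-3)/(8.42×10^-4) = 3.466×10^-11 F, the time constant is τ = RC = 1.019×10^-6 s, so t/τ = 1.197 and e^(−t/τ) = 0.3021.
I_d = I_cond = (V₀/R) e^(−t/τ) = (1.340×10^-3)(0.3021) = 4.05×10^-4 A.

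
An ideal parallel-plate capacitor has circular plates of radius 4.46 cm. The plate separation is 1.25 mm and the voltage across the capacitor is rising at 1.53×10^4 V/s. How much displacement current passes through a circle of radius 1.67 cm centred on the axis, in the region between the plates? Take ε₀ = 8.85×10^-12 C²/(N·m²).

9.49×10^-8 A

dE/dt = (dV/dt)/d = 1.224×10^7 V/(m·s); I_d = ε₀(πR²)(dE/dt) = (8.85×10^-12)(6.249×10^-3)(1.224×10^7) = 6.769×10^-7 A.
Since J_d is uniform, the enclosed fraction is (r/R)² = 0.1402, giving I_d,enc = 9.49×10^-8 A.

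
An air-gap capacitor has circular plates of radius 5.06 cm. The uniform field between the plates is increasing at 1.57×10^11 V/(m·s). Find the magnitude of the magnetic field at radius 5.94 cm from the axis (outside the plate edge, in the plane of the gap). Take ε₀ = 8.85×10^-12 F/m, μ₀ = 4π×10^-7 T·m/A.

Total displacement current: I_d = ε₀(πR²)(dE/dt) = (8.85×10^-12)(8.044×10^-3)(1.57×10^11) = 0.01118 A.
Outside the plates the loop encloses all of I_d, so B·2πr = μ₀ I_d and B = 3.76×10^-8 T.

3.76×10^-8 T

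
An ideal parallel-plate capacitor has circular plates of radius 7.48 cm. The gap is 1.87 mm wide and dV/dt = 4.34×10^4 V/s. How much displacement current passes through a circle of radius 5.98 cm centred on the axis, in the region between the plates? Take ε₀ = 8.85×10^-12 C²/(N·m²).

I_d = C dV/dt with C = ε₀πR²/d = 8.320×10^-11 F, so I_d = (8.320×10^-11)(4.34×10^4) = 3.611×10^-6 A.
Since J_d is uniform, the enclosed fraction is (r/R)² = 0.6391, giving I_d,enc = 2.31×10^-6 A.

2.31×10^-6 A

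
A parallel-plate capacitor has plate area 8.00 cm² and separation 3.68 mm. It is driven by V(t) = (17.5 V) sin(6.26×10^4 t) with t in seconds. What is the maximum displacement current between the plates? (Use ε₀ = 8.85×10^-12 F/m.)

The displacement current equals the conduction current C dV/dt, which peaks at C V₀ ω.
With C = ε₀A/d = (8.85×10^-12)(8.00×10^-4)/(3.68×10^-3) = 1.924×10^-12 F and ω = 6.26×10^4 rad/s, I_d,max = (1.924×10^-12)(17.5)(6.26×10^4) = 2.11×10^-6 A.

2.11×10^-6 A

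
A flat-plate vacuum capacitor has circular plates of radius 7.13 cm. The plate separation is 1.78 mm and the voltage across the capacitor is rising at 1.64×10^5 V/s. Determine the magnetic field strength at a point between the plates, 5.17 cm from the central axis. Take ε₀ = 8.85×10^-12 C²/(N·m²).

2.65×10^-11 T

I_d = C dV/dt with C = ε₀πR²/d = 7.940×10^-11 F, so I_d = (7.940×10^-11)(1.64×10^5) = 1.302×10^-5 A.
For r < R the Ampère–Maxwell law gives B(2πr) = μ₀ I_d (r²/R²), so B = μ₀ I_d r/(2πR²) = (4π×10^-7)(1.302×10^-5)(0.0517)/(2π·0.0713²) = 2.65×10^-11 T.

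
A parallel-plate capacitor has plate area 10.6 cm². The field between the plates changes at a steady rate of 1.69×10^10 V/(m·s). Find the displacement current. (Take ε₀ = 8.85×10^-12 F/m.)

The displacement current is ε₀ times dΦ_E/dt = ε₀ A dE/dt = (8.85×10^-12)(1.06×10^-3)(1.69×10^10) = 1.59×10^-4 A.

1.59×10^-4 A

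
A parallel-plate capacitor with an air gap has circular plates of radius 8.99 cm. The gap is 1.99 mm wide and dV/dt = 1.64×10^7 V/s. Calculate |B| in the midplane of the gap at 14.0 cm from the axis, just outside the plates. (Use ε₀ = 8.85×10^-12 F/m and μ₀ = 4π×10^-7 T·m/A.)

dE/dt = (dV/dt)/d = 8.241×10^9 V/(m·s); I_d = ε₀(πR²)(dE/dt) = (8.85×10^-12)(0.02539)(8.241×10^9) = 1.852×10^-3 A.
Outside the plates the loop encloses all of I_d, so B·2πr = μ₀ I_d and B = 2.65×10^-9 T.

2.65×10^-9 T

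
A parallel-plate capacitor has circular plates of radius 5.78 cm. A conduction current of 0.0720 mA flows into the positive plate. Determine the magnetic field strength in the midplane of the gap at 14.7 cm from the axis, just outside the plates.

9.80×10^-11 T

By continuity the displacement current in the gap matches the conduction current: I_d = 7.20×10^-5 A.
For r ≥ R the full I_d is enclosed: B = μ₀ I_d/(2πr) = (4π×10^-7)(7.20×10^-5)/(2π·0.147) = 9.80×10^-11 T.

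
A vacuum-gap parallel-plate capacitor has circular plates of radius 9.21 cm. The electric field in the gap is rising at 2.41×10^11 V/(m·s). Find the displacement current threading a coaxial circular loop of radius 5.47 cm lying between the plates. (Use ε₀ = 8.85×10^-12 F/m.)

Total displacement current: I_d = ε₀(πR²)(dE/dt) = (8.85×10^-12)(0.02665)(2.41×10^11) = 0.05684 A.
Since J_d is uniform, the enclosed fraction is (r/R)² = 0.3527, giving I_d,enc = 0.0200 A.

0.0200 A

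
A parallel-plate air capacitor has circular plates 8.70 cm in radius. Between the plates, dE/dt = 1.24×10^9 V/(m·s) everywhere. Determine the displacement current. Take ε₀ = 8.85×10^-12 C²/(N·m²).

2.61×10^-4 A

The displacement current is ε₀ times dΦ_E/dt = ε₀ A dE/dt = (8.85×10^-12)(0.02378)(1.24×10^9) = 2.61×10^-4 A.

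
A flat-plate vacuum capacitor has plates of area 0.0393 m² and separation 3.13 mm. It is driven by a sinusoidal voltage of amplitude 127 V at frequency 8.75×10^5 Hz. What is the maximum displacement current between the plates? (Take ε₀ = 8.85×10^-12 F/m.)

0.0776 A

C = ε₀A/d = (8.85×10^-12)(0.0393)/(3.13×10^-3) = 1.111×10^-10 F; ω = 2πf = 5.498×10^6 rad/s.
I_d = C dV/dt, so |I_d|_max = C V₀ ω = (1.111×10^-10)(127)(5.498×10^6) = 0.0776 A.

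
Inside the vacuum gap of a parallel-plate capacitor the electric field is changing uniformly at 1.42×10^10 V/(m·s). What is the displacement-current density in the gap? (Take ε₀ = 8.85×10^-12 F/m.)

0.126 A/m²

The displacement-current density is ε₀ ∂E/∂t = (8.85×10^-12)(1.42×10^10) = 0.126 A/m².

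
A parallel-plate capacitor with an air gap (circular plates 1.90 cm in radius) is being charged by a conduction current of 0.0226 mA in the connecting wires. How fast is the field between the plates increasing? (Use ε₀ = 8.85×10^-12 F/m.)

By continuity, I_d in the gap equals the 0.0226 mA flowing in the wire.
Inverting I_d = ε₀ A dE/dt gives dE/dt = 2.26×10^-5 / (8.85×10^-12 · 1.134×10^-3) = 2.25×10^9 V/(m·s).

2.25×10^9 V/(m·s)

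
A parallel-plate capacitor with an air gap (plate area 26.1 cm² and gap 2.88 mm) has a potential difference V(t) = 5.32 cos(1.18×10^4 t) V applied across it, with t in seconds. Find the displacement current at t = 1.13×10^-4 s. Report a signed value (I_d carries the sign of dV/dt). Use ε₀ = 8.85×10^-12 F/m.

-4.89×10^-7 A

dE/dt = (V₀ω/d)·−sin(ωt) with ωt = 1.3334 rad: (5.32)(1.18×10^4)(-0.9720)/(2.88×10^-3) = -2.119×10^7 V/(m·s).
I_d = ε₀ A dE/dt = (8.85×10^-12)(2.61×10^-3)(-2.119×10^7) = -4.89×10^-7 A.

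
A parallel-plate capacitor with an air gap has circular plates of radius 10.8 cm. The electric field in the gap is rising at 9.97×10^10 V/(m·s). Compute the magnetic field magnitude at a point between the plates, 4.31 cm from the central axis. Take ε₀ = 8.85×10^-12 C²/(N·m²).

Total displacement current: I_d = ε₀(πR²)(dE/dt) = (8.85×10^-12)(0.03664)(9.97×10^10) = 0.03233 A.
An Ampèrian loop of radius r encloses a fraction (r/R)² of I_d. Then B·2πr = μ₀ I_d (r/R)², giving B = μ₀ I_d r/(2πR²) = 2.39×10^-8 T.

2.39×10^-8 T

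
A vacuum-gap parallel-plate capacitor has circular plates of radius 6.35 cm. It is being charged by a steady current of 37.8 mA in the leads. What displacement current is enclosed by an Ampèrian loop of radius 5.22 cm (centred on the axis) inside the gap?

0.0255 A

No conduction current crosses the gap, so I_d there equals the 0.0378 A in the leads.
Through an area πr² the displacement current is I_d·(πr²/πR²) = I_d (r/R)² = 0.0255 A.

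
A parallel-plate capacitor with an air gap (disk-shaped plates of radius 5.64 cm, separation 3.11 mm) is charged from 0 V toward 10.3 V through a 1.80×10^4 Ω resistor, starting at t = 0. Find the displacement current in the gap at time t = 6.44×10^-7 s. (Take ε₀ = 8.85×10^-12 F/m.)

C = ε₀A/d = (8.85×10^-12)(9.993×10^-3)/(3.11×10^-3) = 2.844×10^-11 F and τ = RC = 5.119×10^-7 s. I_d in the gap equals the RC charging current.
I_d(t) = (V₀/R) e^(−t/τ) = 5.722×10^-4 · e^(−1.258) = 1.63×10^-4 A.

1.63×10^-4 A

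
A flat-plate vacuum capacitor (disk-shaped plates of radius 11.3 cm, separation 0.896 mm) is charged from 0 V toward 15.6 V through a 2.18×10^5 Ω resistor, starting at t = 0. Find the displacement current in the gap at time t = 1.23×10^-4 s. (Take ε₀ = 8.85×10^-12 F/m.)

1.72×10^-5 A

With C = ε₀A/d = (8.85×10^-12)(0.04011)/(8.96×10^-4) = 3.962×10^-10 F, the time constant is τ = RC = 8.637×10^-5 s, so t/τ = 1.424 and e^(−t/τ) = 0.2407.
I_d = I_cond = (V₀/R) e^(−t/τ) = (7.156×10^-5)(0.2407) = 1.72×10^-5 A.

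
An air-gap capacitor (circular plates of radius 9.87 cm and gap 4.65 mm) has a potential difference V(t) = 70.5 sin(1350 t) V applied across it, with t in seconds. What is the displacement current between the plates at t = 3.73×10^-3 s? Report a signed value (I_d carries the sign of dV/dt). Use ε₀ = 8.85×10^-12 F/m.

1.76×10^-6 A

dE/dt = (V₀ω/d)·cos(ωt) with ωt = 5.0355 rad: (70.5)(1350)(0.3175)/(4.65×10^-3) = 6.499×10^6 V/(m·s).
I_d = ε₀ A dE/dt = (8.85×10^-12)(0.03060)(6.499×10^6) = 1.76×10^-6 A.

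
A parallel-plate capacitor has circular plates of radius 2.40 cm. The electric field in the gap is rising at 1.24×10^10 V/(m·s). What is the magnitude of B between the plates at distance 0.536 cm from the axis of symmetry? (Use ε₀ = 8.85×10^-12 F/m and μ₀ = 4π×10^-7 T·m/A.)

I_d = ε₀ dΦ_E/dt = ε₀ πR² (dE/dt) = (8.85×10^-12)(1.810×10^-3)(1.24×10^10) = 1.986×10^-4 A through the full plate area.
∮B·dl = μ₀ I_d,enc with I_d,enc = I_d r²/R² = 9.906×10^-6 A; so B = μ₀ I_d,enc/(2πr) = 3.70×10^-10 T.

3.70×10^-10 T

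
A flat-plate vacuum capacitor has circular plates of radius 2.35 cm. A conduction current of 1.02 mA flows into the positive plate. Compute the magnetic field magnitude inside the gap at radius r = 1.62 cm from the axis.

Between the plates the displacement current equals the wire current: I_d = 1.02 mA = 1.02×10^-3 A.
∮B·dl = μ₀ I_d,enc with I_d,enc = I_d r²/R² = 4.847×10^-4 A; so B = μ₀ I_d,enc/(2πr) = 5.98×10^-9 T.

5.98×10^-9 T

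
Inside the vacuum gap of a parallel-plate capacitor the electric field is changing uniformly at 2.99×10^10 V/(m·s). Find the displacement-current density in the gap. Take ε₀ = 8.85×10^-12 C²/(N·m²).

The displacement-current density is ε₀ ∂E/∂t = (8.85×10^-12)(2.99×10^10) = 0.265 A/m².

0.265 A/m²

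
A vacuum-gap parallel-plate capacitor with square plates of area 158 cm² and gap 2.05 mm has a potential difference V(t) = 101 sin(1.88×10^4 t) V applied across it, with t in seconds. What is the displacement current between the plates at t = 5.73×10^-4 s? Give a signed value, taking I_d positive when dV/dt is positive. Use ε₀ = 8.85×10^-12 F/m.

C = ε₀A/d = (8.85×10^-12)(0.0158)/(2.05×10^-3) = 6.821×10^-11 F. dV/dt = V₀ω·cos(ωt); at ωt = 10.7724 rad this factor is -0.2213.
I_d = C dV/dt = (6.821×10^-11)(101)(1.88×10^4)(-0.2213) = -2.87×10^-5 A.

-2.87×10^-5 A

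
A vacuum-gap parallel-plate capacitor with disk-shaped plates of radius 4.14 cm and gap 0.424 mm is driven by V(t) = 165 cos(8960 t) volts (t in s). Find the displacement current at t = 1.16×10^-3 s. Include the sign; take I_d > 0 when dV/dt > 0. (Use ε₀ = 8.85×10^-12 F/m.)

1.37×10^-4 A

dE/dt = (V₀ω/d)·−sin(ωt) with ωt = 10.3936 rad: (165)(8960)(0.8242)/(4.24×10^-4) = 2.874×10^9 V/(m·s).
I_d = ε₀ A dE/dt = (8.85×10^-12)(5.385×10^-3)(2.874×10^9) = 1.37×10^-4 A.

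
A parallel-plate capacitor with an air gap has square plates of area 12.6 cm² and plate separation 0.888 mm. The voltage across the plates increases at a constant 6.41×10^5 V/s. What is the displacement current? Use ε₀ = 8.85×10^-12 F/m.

C = ε₀A/d = (8.85×10^-12)(1.26×10^-3)/(8.88×10^-4) = 1.256×10^-11 F.
I_d = C dV/dt = (1.256×10^-11)(6.41×10^5) = 8.05×10^-6 A.

8.05×10^-6 A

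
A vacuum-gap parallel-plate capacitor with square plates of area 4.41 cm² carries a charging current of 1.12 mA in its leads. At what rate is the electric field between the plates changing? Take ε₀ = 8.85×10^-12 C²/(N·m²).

Charge continuity gives I_d = I = 1.12×10^-3 A between the plates.
Inverting I_d = ε₀ A dE/dt gives dE/dt = 1.12×10^-3 / (8.85×10^-12 · 4.41×10^-4) = 2.87×10^11 V/(m·s).

2.87×10^11 V/(m·s)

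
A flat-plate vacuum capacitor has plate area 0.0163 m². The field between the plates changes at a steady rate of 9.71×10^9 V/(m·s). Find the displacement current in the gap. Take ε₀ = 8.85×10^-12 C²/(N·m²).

1.40×10^-3 A

I_d = ε₀ A (dE/dt) = (8.85×10^-12)(0.0163 m²)(9.71×10^9) = 1.40×10^-3 A.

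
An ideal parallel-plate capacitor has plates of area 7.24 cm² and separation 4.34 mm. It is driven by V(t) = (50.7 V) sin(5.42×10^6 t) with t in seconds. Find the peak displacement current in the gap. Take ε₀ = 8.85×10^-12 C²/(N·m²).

4.06×10^-4 A

C = ε₀A/d = (8.85×10^-12)(7.24×10^-4)/(4.34×10^-3) = 1.476×10^-12 F; ω = 5.42×10^6 rad/s.
I_d = C dV/dt, so |I_d|_max = C V₀ ω = (1.476×10^-12)(50.7)(5.42×10^6) = 4.06×10^-4 A.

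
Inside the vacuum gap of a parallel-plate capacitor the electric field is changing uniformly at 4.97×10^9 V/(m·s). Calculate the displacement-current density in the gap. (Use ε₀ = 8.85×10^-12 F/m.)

J_d = ε₀ dE/dt = (8.85×10^-12)(4.97×10^9) = 0.0440 A/m².

0.0440 A/m²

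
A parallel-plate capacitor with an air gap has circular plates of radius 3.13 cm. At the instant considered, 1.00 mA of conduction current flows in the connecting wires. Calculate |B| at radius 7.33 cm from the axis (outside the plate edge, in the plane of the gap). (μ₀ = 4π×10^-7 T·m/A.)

By continuity the displacement current in the gap matches the conduction current: I_d = 1.00×10^-3 A.
Outside the plates the loop encloses all of I_d, so B·2πr = μ₀ I_d and B = 2.73×10^-9 T.

2.73×10^-9 T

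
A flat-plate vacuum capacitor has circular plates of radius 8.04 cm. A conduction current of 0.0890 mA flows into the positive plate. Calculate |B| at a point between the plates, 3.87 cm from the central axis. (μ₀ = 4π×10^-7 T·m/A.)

1.07×10^-10 T

Between the plates the displacement current equals the wire current: I_d = 0.0890 mA = 8.90×10^-5 A.
∮B·dl = μ₀ I_d,enc with I_d,enc = I_d r²/R² = 2.062×10^-5 A; so B = μ₀ I_d,enc/(2πr) = 1.07×10^-10 T.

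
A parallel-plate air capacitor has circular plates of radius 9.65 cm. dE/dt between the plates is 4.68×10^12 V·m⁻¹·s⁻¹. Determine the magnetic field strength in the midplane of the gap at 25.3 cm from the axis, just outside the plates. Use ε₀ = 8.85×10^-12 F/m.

Total displacement current: I_d = ε₀(πR²)(dE/dt) = (8.85×10^-12)(0.02926)(4.68×10^12) = 1.212 A.
With r > R the enclosed displacement current is the full I_d; B = μ₀ I_d / (2πr) = 9.58×10^-7 T.

9.58×10^-7 T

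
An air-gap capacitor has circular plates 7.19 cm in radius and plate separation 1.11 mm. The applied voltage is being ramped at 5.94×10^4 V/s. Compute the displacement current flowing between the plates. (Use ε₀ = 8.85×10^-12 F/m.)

C = ε₀A/d = (8.85×10^-12)(0.01624)/(1.11×10^-3) = 1.295×10^-10 F.
I_d = C dV/dt = (1.295×10^-10)(5.94×10^4) = 7.69×10^-6 A.

7.69×10^-6 A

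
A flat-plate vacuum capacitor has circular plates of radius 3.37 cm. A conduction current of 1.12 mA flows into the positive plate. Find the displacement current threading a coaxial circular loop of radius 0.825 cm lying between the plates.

Between the plates the displacement current equals the wire current: I_d = 1.12 mA = 1.12×10^-3 A.
The field is uniform, so I_d,enc = I_d (r/R)² = (1.12×10^-3)(0.825/3.37)² = 6.71×10^-5 A.

6.71×10^-5 A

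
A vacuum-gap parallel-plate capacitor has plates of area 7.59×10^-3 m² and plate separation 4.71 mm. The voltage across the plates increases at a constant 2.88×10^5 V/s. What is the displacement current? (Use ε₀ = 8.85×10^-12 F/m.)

The field between the plates is E = V/d, so dE/dt = (2.88×10^5)/(4.71×10^-3 m) = 6.115×10^7 V/(m·s).
I_d = ε₀ A (dE/dt) = (8.85×10^-12)(7.59×10^-3)(6.115×10^7) = 4.11×10^-6 A.

4.11×10^-6 A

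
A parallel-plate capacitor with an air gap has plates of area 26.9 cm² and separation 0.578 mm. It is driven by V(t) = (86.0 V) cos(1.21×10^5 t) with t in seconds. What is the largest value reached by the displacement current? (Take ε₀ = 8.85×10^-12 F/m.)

(dE/dt)_max = V₀ω/d = 1.800×10^10 V/(m·s); ω = 1.21×10^5 rad/s.
I_d,max = ε₀ A (dE/dt)_max = (8.85×10^-12)(2.69×10^-3)(1.800×10^10) = 4.29×10^-4 A.

4.29×10^-4 A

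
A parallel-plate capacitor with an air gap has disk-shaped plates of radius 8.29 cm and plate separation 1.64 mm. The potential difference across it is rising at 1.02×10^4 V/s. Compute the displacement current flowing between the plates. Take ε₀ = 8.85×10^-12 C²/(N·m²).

The field between the plates is E = V/d, so dE/dt = (1.02×10^4)/(1.64×10^-3 m) = 6.220×10^6 V/(m·s).
I_d = ε₀ A (dE/dt) = (8.85×10^-12)(0.02159)(6.220×10^6) = 1.19×10^-6 A.

1.19×10^-6 A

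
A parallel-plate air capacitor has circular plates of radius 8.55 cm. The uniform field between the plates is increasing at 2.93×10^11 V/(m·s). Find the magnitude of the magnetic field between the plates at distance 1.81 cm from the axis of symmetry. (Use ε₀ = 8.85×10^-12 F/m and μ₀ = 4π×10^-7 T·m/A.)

Total displacement current: I_d = ε₀(πR²)(dE/dt) = (8.85×10^-12)(0.02297)(2.93×10^11) = 0.05956 A.
∮B·dl = μ₀ I_d,enc with I_d,enc = I_d r²/R² = 2.669×10^-3 A; so B = μ₀ I_d,enc/(2πr) = 2.95×10^-8 T.

2.95×10^-8 T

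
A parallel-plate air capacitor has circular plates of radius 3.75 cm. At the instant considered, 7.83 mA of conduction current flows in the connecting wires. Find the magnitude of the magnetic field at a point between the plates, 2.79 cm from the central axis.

By continuity the displacement current in the gap matches the conduction current: I_d = 7.83×10^-3 A.
An Ampèrian loop of radius r encloses a fraction (r/R)² of I_d. Then B·2πr = μ₀ I_d (r/R)², giving B = μ₀ I_d r/(2πR²) = 3.11×10^-8 T.

3.11×10^-8 T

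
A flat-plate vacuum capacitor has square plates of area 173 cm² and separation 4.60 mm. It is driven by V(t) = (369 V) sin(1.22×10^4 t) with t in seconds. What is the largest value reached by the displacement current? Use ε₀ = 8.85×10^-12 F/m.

1.50×10^-4 A

The displacement current equals the conduction current C dV/dt, which peaks at C V₀ ω.
With C = ε₀A/d = (8.85×10^-12)(0.0173)/(4.60×10^-3) = 3.328×10^-11 F and ω = 1.22×10^4 rad/s, I_d,max = (3.328×10^-11)(369)(1.22×10^4) = 1.50×10^-4 A.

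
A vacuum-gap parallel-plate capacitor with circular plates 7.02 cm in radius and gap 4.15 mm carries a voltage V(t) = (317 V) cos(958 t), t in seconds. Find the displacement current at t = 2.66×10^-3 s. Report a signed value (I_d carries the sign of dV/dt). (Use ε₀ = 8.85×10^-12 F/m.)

-5.61×10^-6 A

dV/dt = (317)(958)·−sin(2.54828) = -1.698×10^5 V/s.
I_d = C dV/dt with C = ε₀A/d = (8.85×10^-12)(0.01548)/(4.15×10^-3) = 3.301×10^-11 F, so I_d = (3.301×10^-11)(-1.698×10^5) = -5.61×10^-6 A.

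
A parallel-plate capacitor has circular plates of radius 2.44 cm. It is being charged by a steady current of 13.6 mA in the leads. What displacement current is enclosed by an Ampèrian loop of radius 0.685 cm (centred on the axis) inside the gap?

1.07×10^-3 A

By continuity the displacement current in the gap matches the conduction current: I_d = 0.0136 A.
The field is uniform, so I_d,enc = I_d (r/R)² = (0.0136)(0.685/2.44)² = 1.07×10^-3 A.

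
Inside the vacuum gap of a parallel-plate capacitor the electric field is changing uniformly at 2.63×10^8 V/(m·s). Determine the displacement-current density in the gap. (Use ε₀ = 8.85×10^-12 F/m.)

2.33×10^-3 A/m²

J_d = ε₀ dE/dt = (8.85×10^-12)(2.63×10^8) = 2.33×10^-3 A/m².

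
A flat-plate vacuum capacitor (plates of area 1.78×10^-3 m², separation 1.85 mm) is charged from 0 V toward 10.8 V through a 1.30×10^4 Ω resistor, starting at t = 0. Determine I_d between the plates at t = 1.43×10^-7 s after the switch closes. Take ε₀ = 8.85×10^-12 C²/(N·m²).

C = ε₀A/d = (8.85×10^-12)(1.78×10^-3)/(1.85×10^-3) = 8.515×10^-12 F, so τ = RC = 1.107×10^-7 s.
The conduction current is I(t) = (V₀/R) e^(−t/τ), and the displacement current between the plates equals it.
t/τ = 1.292; I_d = (10.8/1.30×10^4) · e^(−1.292) = (8.308×10^-4)(0.2747) = 2.28×10^-4 A.

2.28×10^-4 A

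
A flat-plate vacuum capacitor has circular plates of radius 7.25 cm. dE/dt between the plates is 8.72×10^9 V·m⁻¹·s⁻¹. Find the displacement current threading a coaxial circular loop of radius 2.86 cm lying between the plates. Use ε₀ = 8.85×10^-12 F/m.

1.98×10^-4 A

Total displacement current: I_d = ε₀(πR²)(dE/dt) = (8.85×10^-12)(0.01651)(8.72×10^9) = 1.274×10^-3 A.
The field is uniform, so I_d,enc = I_d (r/R)² = (1.274×10^-3)(2.86/7.25)² = 1.98×10^-4 A.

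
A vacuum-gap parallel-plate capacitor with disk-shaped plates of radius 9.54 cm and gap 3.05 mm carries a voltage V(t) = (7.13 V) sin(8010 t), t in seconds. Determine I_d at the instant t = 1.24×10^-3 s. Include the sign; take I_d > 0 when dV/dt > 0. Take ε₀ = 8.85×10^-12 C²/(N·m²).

-4.14×10^-6 A

dV/dt = (7.13)(8010)·cos(9.9324) = -4.991×10^4 V/s.
I_d = C dV/dt with C = ε₀A/d = (8.85×10^-12)(0.02859)/(3.05×10^-3) = 8.296×10^-11 F, so I_d = (8.296×10^-11)(-4.991×10^4) = -4.14×10^-6 A.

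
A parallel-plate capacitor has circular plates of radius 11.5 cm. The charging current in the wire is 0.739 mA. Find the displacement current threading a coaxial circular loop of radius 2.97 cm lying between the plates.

By continuity the displacement current in the gap matches the conduction current: I_d = 7.39×10^-4 A.
The field is uniform, so I_d,enc = I_d (r/R)² = (7.39×10^-4)(2.97/11.5)² = 4.93×10^-5 A.

4.93×10^-5 A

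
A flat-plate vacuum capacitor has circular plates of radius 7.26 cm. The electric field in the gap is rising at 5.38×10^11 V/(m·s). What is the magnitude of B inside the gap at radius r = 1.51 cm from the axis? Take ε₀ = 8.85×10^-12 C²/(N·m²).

4.52×10^-8 T

I_d = ε₀ dΦ_E/dt = ε₀ πR² (dE/dt) = (8.85×10^-12)(0.01656)(5.38×10^11) = 0.07885 A through the full plate area.
∮B·dl = μ₀ I_d,enc with I_d,enc = I_d r²/R² = 3.411×10^-3 A; so B = μ₀ I_d,enc/(2πr) = 4.52×10^-8 T.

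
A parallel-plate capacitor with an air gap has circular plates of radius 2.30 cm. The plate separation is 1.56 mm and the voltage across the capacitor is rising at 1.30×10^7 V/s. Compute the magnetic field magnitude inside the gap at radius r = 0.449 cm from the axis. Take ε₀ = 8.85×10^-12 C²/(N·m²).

dE/dt = (dV/dt)/d = 8.333×10^9 V/(m·s); I_d = ε₀(πR²)(dE/dt) = (8.85×10^-12)(1.662×10^-3)(8.333×10^9) = 1.226×10^-4 A.
An Ampèrian loop of radius r encloses a fraction (r/R)² of I_d. Then B·2πr = μ₀ I_d (r/R)², giving B = μ₀ I_d r/(2πR²) = 2.08×10^-10 T.

2.08×10^-10 T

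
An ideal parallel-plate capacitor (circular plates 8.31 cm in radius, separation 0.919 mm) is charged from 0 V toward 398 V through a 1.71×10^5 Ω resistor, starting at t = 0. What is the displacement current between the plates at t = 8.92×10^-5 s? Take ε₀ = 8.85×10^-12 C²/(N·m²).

With C = ε₀A/d = (8.85×10^-12)(0.02169)/(9.19×10^-4) = 2.089×10^-10 F, the time constant is τ = RC = 3.572×10^-5 s, so t/τ = 2.497 and e^(−t/τ) = 0.08233.
I_d = I_cond = (V₀/R) e^(−t/τ) = (2.327×10^-3)(0.08233) = 1.92×10^-4 A.

1.92×10^-4 A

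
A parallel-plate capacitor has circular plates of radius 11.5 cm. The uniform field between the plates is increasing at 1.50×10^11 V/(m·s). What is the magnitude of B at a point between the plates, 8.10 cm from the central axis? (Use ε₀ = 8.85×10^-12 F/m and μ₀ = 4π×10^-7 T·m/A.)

Total displacement current: I_d = ε₀(πR²)(dE/dt) = (8.85×10^-12)(0.04155)(1.50×10^11) = 0.05516 A.
For r < R the Ampère–Maxwell law gives B(2πr) = μ₀ I_d (r²/R²), so B = μ₀ I_d r/(2πR²) = (4π×10^-7)(0.05516)(0.0810)/(2π·0.115²) = 6.76×10^-8 T.

6.76×10^-8 T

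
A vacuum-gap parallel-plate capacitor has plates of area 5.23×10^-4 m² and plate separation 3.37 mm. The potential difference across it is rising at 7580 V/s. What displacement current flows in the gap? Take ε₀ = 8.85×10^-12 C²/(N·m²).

C = ε₀A/d = (8.85×10^-12)(5.23×10^-4)/(3.37×10^-3) = 1.373×10^-12 F.
I_d = C dV/dt = (1.373×10^-12)(7580) = 1.04×10^-8 A.

1.04×10^-8 A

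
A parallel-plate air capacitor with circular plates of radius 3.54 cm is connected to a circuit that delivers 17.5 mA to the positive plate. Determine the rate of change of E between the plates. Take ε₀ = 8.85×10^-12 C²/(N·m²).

Charge continuity gives I_d = I = 0.0175 A between the plates.
Since I_d = ε₀ A dE/dt, dE/dt = I_d/(ε₀A) = (0.0175)/((8.85×10^-12)(3.937×10^-3)) = 5.02×10^11 V/(m·s).

5.02×10^11 V/(m·s)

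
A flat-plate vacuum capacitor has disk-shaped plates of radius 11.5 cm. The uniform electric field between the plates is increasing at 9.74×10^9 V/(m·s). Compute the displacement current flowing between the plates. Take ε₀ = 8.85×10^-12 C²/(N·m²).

3.58×10^-3 A

The displacement current is ε₀ times dΦ_E/dt = ε₀ A dE/dt = (8.85×10^-12)(0.04155)(9.74×10^9) = 3.58×10^-3 A.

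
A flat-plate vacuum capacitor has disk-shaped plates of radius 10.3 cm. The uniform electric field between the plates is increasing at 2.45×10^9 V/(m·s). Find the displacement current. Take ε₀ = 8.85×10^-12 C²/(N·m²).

I_d = ε₀ A (dE/dt) = (8.85×10^-12)(0.03333 m²)(2.45×10^9) = 7.23×10^-4 A.

7.23×10^-4 A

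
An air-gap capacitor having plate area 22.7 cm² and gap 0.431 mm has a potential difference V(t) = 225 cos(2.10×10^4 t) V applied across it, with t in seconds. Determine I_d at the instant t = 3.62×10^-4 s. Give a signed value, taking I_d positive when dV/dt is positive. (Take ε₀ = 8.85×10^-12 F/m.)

-2.13×10^-4 A

C = ε₀A/d = (8.85×10^-12)(2.27×10^-3)/(4.31×10^-4) = 4.661×10^-11 F. dV/dt = V₀ω·−sin(ωt); at ωt = 7.602 rad this factor is -0.9684.
I_d = C dV/dt = (4.661×10^-11)(225)(2.10×10^4)(-0.9684) = -2.13×10^-4 A.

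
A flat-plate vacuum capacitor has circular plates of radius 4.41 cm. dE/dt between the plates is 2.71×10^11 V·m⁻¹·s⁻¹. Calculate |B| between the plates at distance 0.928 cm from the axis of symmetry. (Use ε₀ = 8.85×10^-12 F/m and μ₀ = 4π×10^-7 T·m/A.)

1.40×10^-8 T

Total displacement current: I_d = ε₀(πR²)(dE/dt) = (8.85×10^-12)(6.110×10^-3)(2.71×10^11) = 0.01465 A.
For r < R the Ampère–Maxwell law gives B(2πr) = μ₀ I_d (r²/R²), so B = μ₀ I_d r/(2πR²) = (4π×10^-7)(0.01465)(9.28×10^-3)/(2π·0.0441²) = 1.40×10^-8 T.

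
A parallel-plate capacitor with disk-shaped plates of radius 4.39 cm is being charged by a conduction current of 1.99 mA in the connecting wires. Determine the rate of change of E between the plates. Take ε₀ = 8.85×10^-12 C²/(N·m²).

3.71×10^10 V/(m·s)

By continuity, I_d in the gap equals the 1.99 mA flowing in the wire.
Since I_d = ε₀ A dE/dt, dE/dt = I_d/(ε₀A) = (1.99×10^-3)/((8.85×10^-12)(6.055×10^-3)) = 3.71×10^10 V/(m·s).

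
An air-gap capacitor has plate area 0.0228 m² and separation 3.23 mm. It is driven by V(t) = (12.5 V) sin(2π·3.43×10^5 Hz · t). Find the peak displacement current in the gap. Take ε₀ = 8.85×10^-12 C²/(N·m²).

1.68×10^-3 A

The displacement current equals the conduction current C dV/dt, which peaks at C V₀ ω.
With C = ε₀A/d = (8.85×10^-12)(0.0228)/(3.23×10^-3) = 6.247×10^-11 F and ω = 2πf = 2.155×10^6 rad/s, I_d,max = (6.247×10^-11)(12.5)(2.155×10^6) = 1.68×10^-3 A.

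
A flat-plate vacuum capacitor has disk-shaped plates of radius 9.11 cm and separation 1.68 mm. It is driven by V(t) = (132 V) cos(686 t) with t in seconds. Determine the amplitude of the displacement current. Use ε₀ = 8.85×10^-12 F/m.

The displacement current equals the conduction current C dV/dt, which peaks at C V₀ ω.
With C = ε₀A/d = (8.85×10^-12)(0.02607)/(1.68×10^-3) = 1.373×10^-10 F and ω = 686 rad/s, I_d,max = (1.373×10^-10)(132)(686) = 1.24×10^-5 A.

1.24×10^-5 A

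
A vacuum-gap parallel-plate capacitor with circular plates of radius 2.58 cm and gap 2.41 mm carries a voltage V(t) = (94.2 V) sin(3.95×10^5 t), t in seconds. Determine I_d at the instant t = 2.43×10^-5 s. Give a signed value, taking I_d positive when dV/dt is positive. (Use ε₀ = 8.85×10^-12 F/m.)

-2.81×10^-4 A

dE/dt = (V₀ω/d)·cos(ωt) with ωt = 9.5985 rad: (94.2)(3.95×10^5)(-0.9849)/(2.41×10^-3) = -1.521×10^10 V/(m·s).
I_d = ε₀ A dE/dt = (8.85×10^-12)(2.091×10^-3)(-1.521×10^10) = -2.81×10^-4 A.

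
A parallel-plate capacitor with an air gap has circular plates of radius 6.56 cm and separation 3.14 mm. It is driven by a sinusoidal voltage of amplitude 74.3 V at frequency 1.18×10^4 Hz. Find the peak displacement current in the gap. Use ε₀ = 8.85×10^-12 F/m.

(dE/dt)_max = V₀ω/d = 1.754×10^9 V/(m·s); ω = 2πf = 7.414×10^4 rad/s.
I_d,max = ε₀ A (dE/dt)_max = (8.85×10^-12)(0.01352)(1.754×10^9) = 2.10×10^-4 A.

2.10×10^-4 A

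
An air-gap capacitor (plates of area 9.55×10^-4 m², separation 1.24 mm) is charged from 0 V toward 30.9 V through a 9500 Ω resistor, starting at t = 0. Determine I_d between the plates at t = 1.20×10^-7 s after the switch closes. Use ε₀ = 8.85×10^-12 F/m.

C = ε₀A/d = (8.85×10^-12)(9.55×10^-4)/(1.24×10^-3) = 6.816×10^-12 F and τ = RC = 6.475×10^-8 s. I_d in the gap equals the RC charging current.
I_d(t) = (V₀/R) e^(−t/τ) = 3.253×10^-3 · e^(−1.853) = 5.10×10^-4 A.

5.10×10^-4 A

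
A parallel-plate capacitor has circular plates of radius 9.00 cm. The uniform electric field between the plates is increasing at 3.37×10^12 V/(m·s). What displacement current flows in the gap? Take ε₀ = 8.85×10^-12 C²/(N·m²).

I_d = ε₀ A (dE/dt) = (8.85×10^-12)(0.02545 m²)(3.37×10^12) = 0.759 A.

0.759 A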